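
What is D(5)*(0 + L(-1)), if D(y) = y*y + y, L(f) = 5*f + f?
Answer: -180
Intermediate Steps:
L(f) = 6*f
D(y) = y + y**2 (D(y) = y**2 + y = y + y**2)
D(5)*(0 + L(-1)) = (5*(1 + 5))*(0 + 6*(-1)) = (5*6)*(0 - 6) = 30*(-6) = -180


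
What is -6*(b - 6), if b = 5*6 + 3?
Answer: -162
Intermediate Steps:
b = 33 (b = 30 + 3 = 33)
-6*(b - 6) = -6*(33 - 6) = -6*27 = -162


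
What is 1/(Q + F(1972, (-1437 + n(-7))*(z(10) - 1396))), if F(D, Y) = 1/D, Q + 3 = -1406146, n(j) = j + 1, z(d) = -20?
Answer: -1972/2772925827 ≈ -7.1116e-7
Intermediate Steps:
n(j) = 1 + j
Q = -1406149 (Q = -3 - 1406146 = -1406149)
1/(Q + F(1972, (-1437 + n(-7))*(z(10) - 1396))) = 1/(-1406149 + 1/1972) = 1/(-2772925827/1972) = -1972/2772925827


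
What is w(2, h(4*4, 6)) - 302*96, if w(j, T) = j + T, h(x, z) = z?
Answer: -28984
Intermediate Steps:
w(j, T) = T + j
w(2, h(4*4, 6)) - 302*96 = (6 + 2) - 302*96 = 8 - 28992 = -28984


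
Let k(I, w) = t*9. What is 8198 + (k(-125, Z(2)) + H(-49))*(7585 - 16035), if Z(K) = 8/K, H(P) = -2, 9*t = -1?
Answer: 33548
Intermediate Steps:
t = -1/9 (t = (1/9)*(-1) = -1/9 ≈ -0.11111)
k(I, w) = -1 (k(I, w) = -1/9*9 = -1)
8198 + (k(-125, Z(2)) + H(-49))*(7585 - 16035) = 8198 + (-1 - 2)*(7585 - 16035) = 8198 - 3*(-8450) = 8198 + 25350 = 33548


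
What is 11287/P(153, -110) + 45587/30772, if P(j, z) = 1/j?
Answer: 53140550879/30772 ≈ 1.7269e+6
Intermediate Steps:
11287/P(153, -110) + 45587/30772 = 11287/(1/153) + 45587/30772 = 11287/(1/153) + 45587*(1/30772) = 11287*153 + 45587/30772 = 1726911 + 45587/30772 = 53140550879/30772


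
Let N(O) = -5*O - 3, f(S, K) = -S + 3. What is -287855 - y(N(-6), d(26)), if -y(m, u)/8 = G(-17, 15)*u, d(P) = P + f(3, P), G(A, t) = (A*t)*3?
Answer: -446975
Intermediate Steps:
G(A, t) = 3*A*t
f(S, K) = 3 - S
N(O) = -3 - 5*O
d(P) = P (d(P) = P + (3 - 1*3) = P + (3 - 3) = P + 0 = P)
y(m, u) = 6120*u (y(m, u) = -8*3*(-17)*15*u = -(-6120)*u = 6120*u)
-287855 - y(N(-6), d(26)) = -287855 - 6120*26 = -287855 - 1*159120 = -287855 - 159120 = -446975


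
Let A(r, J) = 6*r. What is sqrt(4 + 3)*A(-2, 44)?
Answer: -12*sqrt(7) ≈ -31.749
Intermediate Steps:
sqrt(4 + 3)*A(-2, 44) = sqrt(4 + 3)*(6*(-2)) = sqrt(7)*(-12) = -12*sqrt(7)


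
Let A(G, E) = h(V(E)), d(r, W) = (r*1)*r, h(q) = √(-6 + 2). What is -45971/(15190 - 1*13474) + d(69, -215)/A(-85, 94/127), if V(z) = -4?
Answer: -45971/1716 - 4761*I/2 ≈ -26.79 - 2380.5*I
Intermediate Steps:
h(q) = 2*I (h(q) = √(-4) = 2*I)
d(r, W) = r² (d(r, W) = r*r = r²)
A(G, E) = 2*I
-45971/(15190 - 1*13474) + d(69, -215)/A(-85, 94/127) = -45971/(15190 - 1*13474) + 69²/((2*I)) = -45971/(15190 - 13474) + 4761*(-I/2) = -45971/1716 - 4761*I/2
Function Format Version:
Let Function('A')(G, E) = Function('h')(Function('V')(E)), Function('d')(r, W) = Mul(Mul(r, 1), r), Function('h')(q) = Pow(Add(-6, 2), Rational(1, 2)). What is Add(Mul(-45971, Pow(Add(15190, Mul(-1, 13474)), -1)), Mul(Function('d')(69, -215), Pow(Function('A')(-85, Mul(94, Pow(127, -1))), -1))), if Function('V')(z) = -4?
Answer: Add(Rational(-45971, 1716), Mul(Rational(-4761, 2), I)) ≈ Add(-26.790, Mul(-2380.5, I))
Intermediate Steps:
Function('h')(q) = Mul(2, I) (Function('h')(q) = Pow(-4, Rational(1, 2)) = Mul(2, I))
Function('d')(r, W) = Pow(r, 2) (Function('d')(r, W) = Mul(r, r) = Pow(r, 2))
Function('A')(G, E) = Mul(2, I)
Add(Mul(-45971, Pow(Add(15190, Mul(-1, 13474)), -1)), Mul(Function('d')(69, -215), Pow(Function('A')(-85, Mul(94, Pow(127, -1))), -1))) = Add(Mul(-45971, Pow(Add(15190, Mul(-1, 13474)), -1)), Mul(Pow(69, 2), Pow(Mul(2, I), -1))) = Add(Mul(-45971, Pow(Add(15190, -13474), -1)), Mul(4761, Mul(Rational(-1, 2), I))) = Add(Mul(-45971, Pow(1716, -1)), Mul(Rational(-4761, 2), I)) = Add(Mul(-45971, Rational(1, 1716)), Mul(Rational(-4761, 2), I)) = Add(Rational(-45971, 1716), Mul(Rational(-4761, 2), I))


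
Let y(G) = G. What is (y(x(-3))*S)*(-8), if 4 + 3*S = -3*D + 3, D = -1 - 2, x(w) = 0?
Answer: 0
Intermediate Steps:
D = -3
S = 8/3 (S = -4/3 + (-3*(-3) + 3)/3 = -4/3 + (9 + 3)/3 = -4/3 + (⅓)*12 = -4/3 + 4 = 8/3 ≈ 2.6667)
(y(x(-3))*S)*(-8) = (0*(8/3))*(-8) = 0*(-8) = 0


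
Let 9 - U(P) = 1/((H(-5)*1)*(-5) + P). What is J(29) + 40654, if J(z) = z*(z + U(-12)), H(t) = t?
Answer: 542799/13 ≈ 41754.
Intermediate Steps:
U(P) = 9 - 1/(25 + P) (U(P) = 9 - 1/(-5*1*(-5) + P) = 9 - 1/(-5*(-5) + P) = 9 - 1/(25 + P))
J(z) = z*(116/13 + z) (J(z) = z*(z + (224 + 9*(-12))/(25 - 12)) = z*(z + (224 - 108)/13) = z*(z + (1/13)*116) = z*(z + 116/13) = z*(116/13 + z))
J(29) + 40654 = (1/13)*29*(116 + 13*29) + 40654 = (1/13)*29*(116 + 377) + 40654 = (1/13)*29*493 + 40654 = 14297/13 + 40654 = 542799/13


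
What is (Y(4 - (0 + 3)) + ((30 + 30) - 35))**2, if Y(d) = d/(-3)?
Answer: 5476/9 ≈ 608.44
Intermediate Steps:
Y(d) = -d/3 (Y(d) = d*(-1/3) = -d/3)
(Y(4 - (0 + 3)) + ((30 + 30) - 35))**2 = (-(4 - (0 + 3))/3 + ((30 + 30) - 35))**2 = (-(4 - 3)/3 + (60 - 35))**2 = (-(4 - 1*3)/3 + 25)**2 = (-(4 - 3)/3 + 25)**2 = (-1/3*1 + 25)**2 = (-1/3 + 25)**2 = (74/3)**2 = 5476/9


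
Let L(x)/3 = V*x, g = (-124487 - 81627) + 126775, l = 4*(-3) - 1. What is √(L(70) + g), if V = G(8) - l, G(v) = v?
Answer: I*√74929 ≈ 273.73*I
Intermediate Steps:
l = -13 (l = -12 - 1 = -13)
g = -79339 (g = -206114 + 126775 = -79339)
V = 21 (V = 8 - 1*(-13) = 8 + 13 = 21)
L(x) = 63*x (L(x) = 3*(21*x) = 63*x)
√(L(70) + g) = √(63*70 - 79339) = √(4410 - 79339) = √(-74929) = I*√74929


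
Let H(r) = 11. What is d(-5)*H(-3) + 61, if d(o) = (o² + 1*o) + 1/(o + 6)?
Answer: 292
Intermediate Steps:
d(o) = o + o² + 1/(6 + o) (d(o) = (o² + o) + 1/(6 + o) = (o + o²) + 1/(6 + o) = o + o² + 1/(6 + o))
d(-5)*H(-3) + 61 = ((1 + (-5)³ + 6*(-5) + 7*(-5)²)/(6 - 5))*11 + 61 = ((1 - 125 - 30 + 7*25)/1)*11 + 61 = (1*(1 - 125 - 30 + 175))*11 + 61 = (1*21)*11 + 61 = 21*11 + 61 = 231 + 61 = 292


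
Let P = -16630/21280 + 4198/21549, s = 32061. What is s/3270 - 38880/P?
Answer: 1943639630888141/29323880870 ≈ 66282.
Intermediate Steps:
P = -26902643/45856272 (P = -16630*1/21280 + 4198*(1/21549) = -1663/2128 + 4198/21549 = -26902643/45856272 ≈ -0.58667)
s/3270 - 38880/P = 32061/3270 - 38880/(-26902643/45856272) = 32061*(1/3270) - 38880*(-45856272/26902643) = 10687/1090 + 1782891855360/26902643 = 1943639630888141/29323880870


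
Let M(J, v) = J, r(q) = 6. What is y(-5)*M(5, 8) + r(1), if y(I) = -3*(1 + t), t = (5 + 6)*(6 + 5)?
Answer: -1824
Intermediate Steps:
t = 121 (t = 11*11 = 121)
y(I) = -366 (y(I) = -3*(1 + 121) = -3*122 = -366)
y(-5)*M(5, 8) + r(1) = -366*5 + 6 = -1830 + 6 = -1824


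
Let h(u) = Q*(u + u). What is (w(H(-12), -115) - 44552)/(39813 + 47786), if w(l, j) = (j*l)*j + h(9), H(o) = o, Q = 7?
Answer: -203126/87599 ≈ -2.3188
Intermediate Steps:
h(u) = 14*u (h(u) = 7*(u + u) = 7*(2*u) = 14*u)
w(l, j) = 126 + l*j² (w(l, j) = (j*l)*j + 14*9 = l*j² + 126 = 126 + l*j²)
(w(H(-12), -115) - 44552)/(39813 + 47786) = ((126 - 12*(-115)²) - 44552)/(39813 + 47786) = ((126 - 12*13225) - 44552)/87599 = ((126 - 158700) - 44552)*(1/87599) = (-158574 - 44552)*(1/87599) = -203126*1/87599 = -203126/87599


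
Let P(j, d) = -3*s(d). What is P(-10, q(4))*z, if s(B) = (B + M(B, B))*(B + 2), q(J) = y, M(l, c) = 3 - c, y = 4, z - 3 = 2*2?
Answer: -378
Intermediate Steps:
z = 7 (z = 3 + 2*2 = 3 + 4 = 7)
q(J) = 4
s(B) = 6 + 3*B (s(B) = (B + (3 - B))*(B + 2) = 3*(2 + B) = 6 + 3*B)
P(j, d) = -18 - 9*d (P(j, d) = -3*(6 + 3*d) = -18 - 9*d)
P(-10, q(4))*z = (-18 - 9*4)*7 = (-18 - 36)*7 = -54*7 = -378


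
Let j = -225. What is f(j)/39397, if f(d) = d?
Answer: -225/39397 ≈ -0.0057111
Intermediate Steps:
f(j)/39397 = -225/39397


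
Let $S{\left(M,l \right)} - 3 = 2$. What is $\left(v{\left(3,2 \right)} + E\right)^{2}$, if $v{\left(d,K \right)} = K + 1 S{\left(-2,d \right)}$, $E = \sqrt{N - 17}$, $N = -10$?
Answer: $22 + 42 i \sqrt{3} \approx 22.0 + 72.746 i$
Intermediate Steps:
$S{\left(M,l \right)} = 5$ ($S{\left(M,l \right)} = 3 + 2 = 5$)
$E = 3 i \sqrt{3}$ ($E = \sqrt{-10 - 17} = \sqrt{-27} = 3 i \sqrt{3} \approx 5.1962 i$)
$v{\left(d,K \right)} = 5 + K$ ($v{\left(d,K \right)} = K + 1 \cdot 5 = K + 5 = 5 + K$)
$\left(v{\left(3,2 \right)} + E\right)^{2} = \left(\left(5 + 2\right) + 3 i \sqrt{3}\right)^{2} = \left(7 + 3 i \sqrt{3}\right)^{2}$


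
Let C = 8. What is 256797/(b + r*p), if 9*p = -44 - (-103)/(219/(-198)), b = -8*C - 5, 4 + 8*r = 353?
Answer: -674862516/1928077 ≈ -350.02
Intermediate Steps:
r = 349/8 (r = -½ + (⅛)*353 = -½ + 353/8 = 349/8 ≈ 43.625)
b = -69 (b = -8*8 - 5 = -64 - 5 = -69)
p = -10010/657 (p = (-44 - (-103)/(219/(-198)))/9 = (-44 - (-103)/(219*(-1/198)))/9 = (-44 - (-103)/(-73/66))/9 = (-44 - (-103)*(-66)/73)/9 = (-44 - 1*6798/73)/9 = (-44 - 6798/73)/9 = (⅑)*(-10010/73) = -10010/657 ≈ -15.236)
256797/(b + r*p) = 256797/(-69 + (349/8)*(-10010/657)) = 256797/(-69 - 1746745/2628) = 256797/(-1928077/2628) = 256797*(-2628/1928077) = -674862516/1928077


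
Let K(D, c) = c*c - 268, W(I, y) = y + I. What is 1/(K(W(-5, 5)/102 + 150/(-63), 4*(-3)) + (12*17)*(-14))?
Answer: -1/2980 ≈ -0.00033557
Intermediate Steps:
W(I, y) = I + y
K(D, c) = -268 + c² (K(D, c) = c² - 268 = -268 + c²)
1/(K(W(-5, 5)/102 + 150/(-63), 4*(-3)) + (12*17)*(-14)) = 1/((-268 + (4*(-3))²) + (12*17)*(-14)) = 1/((-268 + (-12)²) + 204*(-14)) = 1/((-268 + 144) - 2856) = 1/(-124 - 2856) = 1/(-2980) = -1/2980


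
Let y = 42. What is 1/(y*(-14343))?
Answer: -1/602406 ≈ -1.6600e-6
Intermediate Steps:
1/(y*(-14343)) = 1/(42*(-14343)) = 1/(-602406) = -1/602406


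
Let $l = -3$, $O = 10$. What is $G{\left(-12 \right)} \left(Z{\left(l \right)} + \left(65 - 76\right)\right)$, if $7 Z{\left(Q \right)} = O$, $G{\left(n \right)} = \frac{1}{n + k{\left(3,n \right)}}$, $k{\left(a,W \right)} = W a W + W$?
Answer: $- \frac{67}{2856} \approx -0.023459$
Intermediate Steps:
$k{\left(a,W \right)} = W + a W^{2}$ ($k{\left(a,W \right)} = a W^{2} + W = W + a W^{2}$)
$G{\left(n \right)} = \frac{1}{n + n \left(1 + 3 n\right)}$ ($G{\left(n \right)} = \frac{1}{n + n \left(1 + n 3\right)} = \frac{1}{n + n \left(1 + 3 n\right)}$)
$Z{\left(Q \right)} = \frac{10}{7}$ ($Z{\left(Q \right)} = \frac{1}{7} \cdot 10 = \frac{10}{7}$)
$G{\left(-12 \right)} \left(Z{\left(l \right)} + \left(65 - 76\right)\right) = \frac{1}{\left(-12\right) \left(2 + 3 \left(-12\right)\right)} \left(\frac{10}{7} + \left(65 - 76\right)\right) = - \frac{1}{12 \left(2 - 36\right)} \left(\frac{10}{7} + \left(65 - 76\right)\right) = - \frac{1}{12 \left(-34\right)} \left(\frac{10}{7} - 11\right) = \left(- \frac{1}{12}\right) \left(- \frac{1}{34}\right) \left(- \frac{67}{7}\right) = \frac{1}{408} \left(- \frac{67}{7}\right) = - \frac{67}{2856}$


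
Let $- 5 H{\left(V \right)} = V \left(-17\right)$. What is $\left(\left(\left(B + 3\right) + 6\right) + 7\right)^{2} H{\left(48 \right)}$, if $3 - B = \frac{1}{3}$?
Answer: $\frac{852992}{15} \approx 56866.0$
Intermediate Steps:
$H{\left(V \right)} = \frac{17 V}{5}$ ($H{\left(V \right)} = - \frac{V \left(-17\right)}{5} = - \frac{\left(-17\right) V}{5} = \frac{17 V}{5}$)
$B = \frac{8}{3}$ ($B = 3 - \frac{1}{3} = \frac{8}{3} \approx 2.6667$)
$\left(\left(\left(B + 3\right) + 6\right) + 7\right)^{2} H{\left(48 \right)} = \left(\left(\left(\frac{8}{3} + 3\right) + 6\right) + 7\right)^{2} \cdot \frac{17}{5} \cdot 48 = \left(\left(\frac{17}{3} + 6\right) + 7\right)^{2} \cdot \frac{816}{5} = \left(\frac{35}{3} + 7\right)^{2} \cdot \frac{816}{5} = \left(\frac{56}{3}\right)^{2} \cdot \frac{816}{5} = \frac{3136}{9} \cdot \frac{816}{5} = \frac{852992}{15}$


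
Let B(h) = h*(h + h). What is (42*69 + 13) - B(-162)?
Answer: -49577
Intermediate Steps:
B(h) = 2*h**2 (B(h) = h*(2*h) = 2*h**2)
(42*69 + 13) - B(-162) = (42*69 + 13) - 2*(-162)**2 = (2898 + 13) - 2*26244 = 2911 - 1*52488 = 2911 - 52488 = -49577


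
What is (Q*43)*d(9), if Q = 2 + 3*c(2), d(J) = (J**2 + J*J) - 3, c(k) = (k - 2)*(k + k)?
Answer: 13674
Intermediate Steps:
c(k) = 2*k*(-2 + k) (c(k) = (-2 + k)*(2*k) = 2*k*(-2 + k))
d(J) = -3 + 2*J**2 (d(J) = (J**2 + J**2) - 3 = 2*J**2 - 3 = -3 + 2*J**2)
Q = 2 (Q = 2 + 3*(2*2*(-2 + 2)) = 2 + 3*(2*2*0) = 2 + 3*0 = 2 + 0 = 2)
(Q*43)*d(9) = (2*43)*(-3 + 2*9**2) = 86*(-3 + 2*81) = 86*(-3 + 162) = 86*159 = 13674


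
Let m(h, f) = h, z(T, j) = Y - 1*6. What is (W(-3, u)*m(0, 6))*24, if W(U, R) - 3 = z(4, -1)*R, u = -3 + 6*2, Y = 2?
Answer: 0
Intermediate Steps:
z(T, j) = -4 (z(T, j) = 2 - 1*6 = 2 - 6 = -4)
u = 9 (u = -3 + 12 = 9)
W(U, R) = 3 - 4*R
(W(-3, u)*m(0, 6))*24 = ((3 - 4*9)*0)*24 = ((3 - 36)*0)*24 = -33*0*24 = 0*24 = 0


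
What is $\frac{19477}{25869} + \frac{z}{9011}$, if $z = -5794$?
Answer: $\frac{25622261}{233105559} \approx 0.10992$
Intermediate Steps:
$\frac{19477}{25869} + \frac{z}{9011} = \frac{19477}{25869} - \frac{5794}{9011} = \frac{25622261}{233105559}$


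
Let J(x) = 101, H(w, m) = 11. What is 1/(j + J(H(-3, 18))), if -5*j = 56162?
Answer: -5/55657 ≈ -8.9836e-5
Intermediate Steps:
j = -56162/5 (j = -⅕*56162 = -56162/5 ≈ -11232.)
1/(j + J(H(-3, 18))) = 1/(-56162/5 + 101) = 1/(-55657/5) = -5/55657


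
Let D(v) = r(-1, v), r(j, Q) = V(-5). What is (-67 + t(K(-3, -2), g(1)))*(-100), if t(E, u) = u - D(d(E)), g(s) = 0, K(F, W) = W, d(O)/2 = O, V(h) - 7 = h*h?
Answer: 9900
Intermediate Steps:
V(h) = 7 + h² (V(h) = 7 + h*h = 7 + h²)
d(O) = 2*O
r(j, Q) = 32 (r(j, Q) = 7 + (-5)² = 7 + 25 = 32)
D(v) = 32
t(E, u) = -32 + u (t(E, u) = u - 1*32 = u - 32 = -32 + u)
(-67 + t(K(-3, -2), g(1)))*(-100) = (-67 + (-32 + 0))*(-100) = (-67 - 32)*(-100) = -99*(-100) = 9900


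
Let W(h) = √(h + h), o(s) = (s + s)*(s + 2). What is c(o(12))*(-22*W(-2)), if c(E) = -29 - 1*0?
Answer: 1276*I ≈ 1276.0*I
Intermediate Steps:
o(s) = 2*s*(2 + s) (o(s) = (2*s)*(2 + s) = 2*s*(2 + s))
c(E) = -29 (c(E) = -29 + 0 = -29)
W(h) = √2*√h (W(h) = √(2*h) = √2*√h)
c(o(12))*(-22*W(-2)) = -(-638)*√2*√(-2) = -(-638)*√2*(I*√2) = -(-638)*2*I = -(-1276)*I = 1276*I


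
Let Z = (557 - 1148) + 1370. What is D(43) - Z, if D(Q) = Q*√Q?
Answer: -779 + 43*√43 ≈ -497.03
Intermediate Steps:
Z = 779 (Z = -591 + 1370 = 779)
D(Q) = Q^(3/2)
D(43) - Z = 43^(3/2) - 1*779 = 43*√43 - 779 = -779 + 43*√43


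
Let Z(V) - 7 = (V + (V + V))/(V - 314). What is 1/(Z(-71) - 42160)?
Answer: -385/16228692 ≈ -2.3723e-5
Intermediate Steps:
Z(V) = 7 + 3*V/(-314 + V) (Z(V) = 7 + (V + (V + V))/(V - 314) = 7 + (V + 2*V)/(-314 + V) = 7 + (3*V)/(-314 + V) = 7 + 3*V/(-314 + V))
1/(Z(-71) - 42160) = 1/(2*(-1099 + 5*(-71))/(-314 - 71) - 42160) = 1/(2*(-1099 - 355)/(-385) - 42160) = 1/(2*(-1/385)*(-1454) - 42160) = 1/(2908/385 - 42160) = 1/(-16228692/385) = -385/16228692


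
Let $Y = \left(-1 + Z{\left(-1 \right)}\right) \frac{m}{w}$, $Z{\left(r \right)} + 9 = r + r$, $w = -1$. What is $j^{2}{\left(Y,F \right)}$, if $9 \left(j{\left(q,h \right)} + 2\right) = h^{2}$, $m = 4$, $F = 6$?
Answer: $4$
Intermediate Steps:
$Z{\left(r \right)} = -9 + 2 r$ ($Z{\left(r \right)} = -9 + \left(r + r\right) = -9 + 2 r$)
$Y = 48$ ($Y = \left(-1 + \left(-9 + 2 \left(-1\right)\right)\right) \frac{4}{-1} = \left(-1 - 11\right) 4 \left(-1\right) = \left(-1 - 11\right) \left(-4\right) = \left(-12\right) \left(-4\right) = 48$)
$j{\left(q,h \right)} = -2 + \frac{h^{2}}{9}$
$j^{2}{\left(Y,F \right)} = \left(-2 + \frac{6^{2}}{9}\right)^{2} = \left(-2 + \frac{1}{9} \cdot 36\right)^{2} = \left(-2 + 4\right)^{2} = 2^{2} = 4$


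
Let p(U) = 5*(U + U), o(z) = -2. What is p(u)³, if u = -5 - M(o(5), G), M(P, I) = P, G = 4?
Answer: -27000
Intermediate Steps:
u = -3 (u = -5 - 1*(-2) = -5 + 2 = -3)
p(U) = 10*U (p(U) = 5*(2*U) = 10*U)
p(u)³ = (10*(-3))³ = (-30)³ = -27000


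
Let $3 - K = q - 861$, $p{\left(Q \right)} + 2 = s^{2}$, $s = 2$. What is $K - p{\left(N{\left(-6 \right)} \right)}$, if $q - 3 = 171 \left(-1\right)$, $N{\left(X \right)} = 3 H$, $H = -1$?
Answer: $1030$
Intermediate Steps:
$N{\left(X \right)} = -3$ ($N{\left(X \right)} = 3 \left(-1\right) = -3$)
$p{\left(Q \right)} = 2$ ($p{\left(Q \right)} = -2 + 2^{2} = -2 + 4 = 2$)
$q = -168$ ($q = 3 + 171 \left(-1\right) = 3 - 171 = -168$)
$K = 1032$ ($K = 3 - \left(-168 - 861\right) = 3 - -1029 = 3 + 1029 = 1032$)
$K - p{\left(N{\left(-6 \right)} \right)} = 1032 - 2 = 1030$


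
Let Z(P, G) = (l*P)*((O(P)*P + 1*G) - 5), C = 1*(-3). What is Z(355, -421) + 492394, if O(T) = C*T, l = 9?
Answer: -1208818301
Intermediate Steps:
C = -3
O(T) = -3*T
Z(P, G) = 9*P*(-5 + G - 3*P²) (Z(P, G) = (9*P)*(((-3*P)*P + 1*G) - 5) = (9*P)*((-3*P² + G) - 5) = (9*P)*((G - 3*P²) - 5) = (9*P)*(-5 + G - 3*P²) = 9*P*(-5 + G - 3*P²))
Z(355, -421) + 492394 = 9*355*(-5 - 421 - 3*355²) + 492394 = 9*355*(-5 - 421 - 3*126025) + 492394 = 9*355*(-5 - 421 - 378075) + 492394 = 9*355*(-378501) + 492394 = -1209310695 + 492394 = -1208818301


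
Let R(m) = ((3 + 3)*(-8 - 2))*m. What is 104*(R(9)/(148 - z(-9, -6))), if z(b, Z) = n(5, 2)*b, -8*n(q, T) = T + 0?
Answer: -224640/583 ≈ -385.32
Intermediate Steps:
n(q, T) = -T/8 (n(q, T) = -(T + 0)/8 = -T/8)
z(b, Z) = -b/4 (z(b, Z) = (-⅛*2)*b = -b/4)
R(m) = -60*m (R(m) = (6*(-10))*m = -60*m)
104*(R(9)/(148 - z(-9, -6))) = 104*((-60*9)/(148 - (-1)*(-9)/4)) = 104*(-540/(148 - 1*9/4)) = 104*(-540/(148 - 9/4)) = 104*(-540/583/4) = 104*(-540*4/583) = 104*(-2160/583) = -224640/583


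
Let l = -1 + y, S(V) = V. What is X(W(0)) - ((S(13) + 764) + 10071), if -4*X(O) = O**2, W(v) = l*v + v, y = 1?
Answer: -10848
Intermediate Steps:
l = 0 (l = -1 + 1 = 0)
W(v) = v (W(v) = 0*v + v = 0 + v = v)
X(O) = -O**2/4
X(W(0)) - ((S(13) + 764) + 10071) = -1/4*0**2 - ((13 + 764) + 10071) = -1/4*0 - (777 + 10071) = 0 - 1*10848 = 0 - 10848 = -10848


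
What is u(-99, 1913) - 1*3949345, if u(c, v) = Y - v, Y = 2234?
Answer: -3949024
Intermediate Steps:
u(c, v) = 2234 - v
u(-99, 1913) - 1*3949345 = (2234 - 1*1913) - 1*3949345 = (2234 - 1913) - 3949345 = 321 - 3949345 = -3949024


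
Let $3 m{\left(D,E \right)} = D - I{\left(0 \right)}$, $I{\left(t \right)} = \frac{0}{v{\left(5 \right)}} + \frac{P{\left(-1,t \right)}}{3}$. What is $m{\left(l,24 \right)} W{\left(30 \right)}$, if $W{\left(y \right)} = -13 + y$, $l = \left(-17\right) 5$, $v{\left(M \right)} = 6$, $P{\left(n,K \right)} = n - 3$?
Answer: $- \frac{4267}{9} \approx -474.11$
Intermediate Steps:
$P{\left(n,K \right)} = -3 + n$
$l = -85$
$I{\left(t \right)} = - \frac{4}{3}$ ($I{\left(t \right)} = \frac{0}{6} + \frac{-3 - 1}{3} = 0 \cdot \frac{1}{6} - \frac{4}{3} = 0 - \frac{4}{3} = - \frac{4}{3}$)
$m{\left(D,E \right)} = \frac{4}{9} + \frac{D}{3}$ ($m{\left(D,E \right)} = \frac{D - - \frac{4}{3}}{3} = \frac{D + \frac{4}{3}}{3} = \frac{\frac{4}{3} + D}{3} = \frac{4}{9} + \frac{D}{3}$)
$m{\left(l,24 \right)} W{\left(30 \right)} = \left(\frac{4}{9} + \frac{1}{3} \left(-85\right)\right) \left(-13 + 30\right) = \left(\frac{4}{9} - \frac{85}{3}\right) 17 = \left(- \frac{251}{9}\right) 17 = - \frac{4267}{9}$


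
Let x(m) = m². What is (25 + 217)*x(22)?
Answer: 117128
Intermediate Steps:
(25 + 217)*x(22) = (25 + 217)*22² = 242*484 = 117128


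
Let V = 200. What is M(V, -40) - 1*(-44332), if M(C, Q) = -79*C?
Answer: 28532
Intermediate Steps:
M(V, -40) - 1*(-44332) = -79*200 - 1*(-44332) = -15800 + 44332 = 28532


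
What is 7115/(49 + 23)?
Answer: 7115/72 ≈ 98.819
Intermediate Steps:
7115/(49 + 23) = 7115/72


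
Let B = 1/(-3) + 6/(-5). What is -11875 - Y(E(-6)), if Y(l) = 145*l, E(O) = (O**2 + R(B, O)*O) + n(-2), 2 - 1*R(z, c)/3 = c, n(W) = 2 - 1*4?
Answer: 4075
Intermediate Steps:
B = -23/15 (B = 1*(-1/3) + 6*(-1/5) = -1/3 - 6/5 = -23/15 ≈ -1.5333)
n(W) = -2 (n(W) = 2 - 4 = -2)
R(z, c) = 6 - 3*c
E(O) = -2 + O**2 + O*(6 - 3*O) (E(O) = (O**2 + (6 - 3*O)*O) - 2 = (O**2 + O*(6 - 3*O)) - 2 = -2 + O**2 + O*(6 - 3*O))
-11875 - Y(E(-6)) = -11875 - 145*(-2 - 2*(-6)**2 + 6*(-6)) = -11875 - 145*(-2 - 2*36 - 36) = -11875 - 145*(-2 - 72 - 36) = -11875 - 145*(-110) = -11875 - 1*(-15950) = -11875 + 15950 = 4075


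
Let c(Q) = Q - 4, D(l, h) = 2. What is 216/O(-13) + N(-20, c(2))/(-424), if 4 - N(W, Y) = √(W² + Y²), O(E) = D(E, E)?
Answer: 11447/106 + √101/212 ≈ 108.04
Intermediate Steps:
c(Q) = -4 + Q
O(E) = 2
N(W, Y) = 4 - √(W² + Y²)
216/O(-13) + N(-20, c(2))/(-424) = 216/2 + (4 - √((-20)² + (-4 + 2)²))/(-424) = 216*(½) + (4 - √(400 + (-2)²))*(-1/424) = 108 + (4 - √(400 + 4))*(-1/424) = 108 + (4 - √404)*(-1/424) = 108 + (4 - 2*√101)*(-1/424) = 108 + (-1/106 + √101/212) = 11447/106 + √101/212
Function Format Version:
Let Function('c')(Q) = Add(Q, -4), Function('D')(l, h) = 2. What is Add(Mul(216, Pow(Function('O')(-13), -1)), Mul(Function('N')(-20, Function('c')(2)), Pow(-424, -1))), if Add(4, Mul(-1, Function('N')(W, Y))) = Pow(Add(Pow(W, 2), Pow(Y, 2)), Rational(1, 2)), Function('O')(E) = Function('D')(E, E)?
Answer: Add(Rational(11447, 106), Mul(Rational(1, 212), Pow(101, Rational(1, 2)))) ≈ 108.04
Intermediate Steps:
Function('c')(Q) = Add(-4, Q)
Function('O')(E) = 2
Function('N')(W, Y) = Add(4, Mul(-1, Pow(Add(Pow(W, 2), Pow(Y, 2)), Rational(1, 2))))
Add(Mul(216, Pow(Function('O')(-13), -1)), Mul(Function('N')(-20, Function('c')(2)), Pow(-424, -1))) = Add(Mul(216, Pow(2, -1)), Mul(Add(4, Mul(-1, Pow(Add(Pow(-20, 2), Pow(Add(-4, 2), 2)), Rational(1, 2)))), Pow(-424, -1))) = Add(Mul(216, Rational(1, 2)), Mul(Add(4, Mul(-1, Pow(Add(400, Pow(-2, 2)), Rational(1, 2)))), Rational(-1, 424))) = Add(108, Mul(Add(4, Mul(-1, Pow(Add(400, 4), Rational(1, 2)))), Rational(-1, 424))) = Add(108, Mul(Add(4, Mul(-1, Pow(404, Rational(1, 2)))), Rational(-1, 424))) = Add(108, Mul(Add(4, Mul(-1, Mul(2, Pow(101, Rational(1, 2))))), Rational(-1, 424))) = Add(108, Mul(Add(4, Mul(-2, Pow(101, Rational(1, 2)))), Rational(-1, 424))) = Add(108, Add(Rational(-1, 106), Mul(Rational(1, 212), Pow(101, Rational(1, 2))))) = Add(Rational(11447, 106), Mul(Rational(1, 212), Pow(101, Rational(1, 2))))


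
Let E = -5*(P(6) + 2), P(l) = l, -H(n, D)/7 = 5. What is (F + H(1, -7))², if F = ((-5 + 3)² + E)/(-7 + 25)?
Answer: 1369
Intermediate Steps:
H(n, D) = -35 (H(n, D) = -7*5 = -35)
E = -40 (E = -5*(6 + 2) = -5*8 = -40)
F = -2 (F = ((-5 + 3)² - 40)/(-7 + 25) = ((-2)² - 40)/18 = (4 - 40)*(1/18) = -36*1/18 = -2)
(F + H(1, -7))² = (-2 - 35)² = (-37)² = 1369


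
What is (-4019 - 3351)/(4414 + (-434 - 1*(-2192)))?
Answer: -3685/3086 ≈ -1.1941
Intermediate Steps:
(-4019 - 3351)/(4414 + (-434 - 1*(-2192))) = -7370/(4414 + (-434 + 2192)) = -7370/(4414 + 1758) = -7370/6172 = -7370*1/6172 = -3685/3086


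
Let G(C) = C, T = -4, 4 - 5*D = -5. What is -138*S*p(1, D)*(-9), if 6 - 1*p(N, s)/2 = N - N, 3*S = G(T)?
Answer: -19872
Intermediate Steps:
D = 9/5 (D = ⅘ - ⅕*(-5) = ⅘ + 1 = 9/5 ≈ 1.8000)
S = -4/3 (S = (⅓)*(-4) = -4/3 ≈ -1.3333)
p(N, s) = 12 (p(N, s) = 12 - 2*(N - N) = 12 - 2*0 = 12 + 0 = 12)
-138*S*p(1, D)*(-9) = -138*(-4/3*12)*(-9) = -(-2208)*(-9) = -138*144 = -19872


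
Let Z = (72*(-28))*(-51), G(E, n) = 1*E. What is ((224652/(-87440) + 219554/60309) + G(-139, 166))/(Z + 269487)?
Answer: -181838992787/490827424766220 ≈ -0.00037047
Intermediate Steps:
G(E, n) = E
Z = 102816 (Z = -2016*(-51) = 102816)
((224652/(-87440) + 219554/60309) + G(-139, 166))/(Z + 269487) = ((224652/(-87440) + 219554/60309) - 139)/(102816 + 269487) = ((224652*(-1/87440) + 219554*(1/60309)) - 139)/372303 = ((-56163/21860 + 219554/60309) - 139)*(1/372303) = (1412316073/1318354740 - 139)*(1/372303) = -181838992787/1318354740*1/372303 = -181838992787/490827424766220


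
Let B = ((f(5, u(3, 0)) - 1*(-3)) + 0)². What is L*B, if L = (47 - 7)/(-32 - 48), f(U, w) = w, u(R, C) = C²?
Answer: -9/2 ≈ -4.5000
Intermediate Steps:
L = -½ (L = 40/(-80) = 40*(-1/80) = -½ ≈ -0.50000)
B = 9 (B = ((0² - 1*(-3)) + 0)² = ((0 + 3) + 0)² = (3 + 0)² = 3² = 9)
L*B = -½*9 = -9/2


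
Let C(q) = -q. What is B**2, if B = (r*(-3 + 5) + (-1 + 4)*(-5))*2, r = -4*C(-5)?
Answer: 12100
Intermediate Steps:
r = -20 (r = -(-4)*(-5) = -4*5 = -20)
B = -110 (B = (-20*(-3 + 5) + (-1 + 4)*(-5))*2 = (-20*2 + 3*(-5))*2 = (-40 - 15)*2 = -55*2 = -110)
B**2 = (-110)**2 = 12100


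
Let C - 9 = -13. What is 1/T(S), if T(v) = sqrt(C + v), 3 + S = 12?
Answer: sqrt(5)/5 ≈ 0.44721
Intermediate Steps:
C = -4 (C = 9 - 13 = -4)
S = 9 (S = -3 + 12 = 9)
T(v) = sqrt(-4 + v)
1/T(S) = 1/(sqrt(-4 + 9)) = 1/(sqrt(5)) = sqrt(5)/5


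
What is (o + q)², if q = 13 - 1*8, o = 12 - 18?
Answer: 1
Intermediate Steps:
o = -6
q = 5 (q = 13 - 8 = 5)
(o + q)² = (-6 + 5)² = (-1)² = 1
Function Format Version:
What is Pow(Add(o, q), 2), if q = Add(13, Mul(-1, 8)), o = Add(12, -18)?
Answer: 1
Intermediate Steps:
o = -6
q = 5 (q = Add(13, -8) = 5)
Pow(Add(o, q), 2) = Pow(Add(-6, 5), 2) = Pow(-1, 2) = 1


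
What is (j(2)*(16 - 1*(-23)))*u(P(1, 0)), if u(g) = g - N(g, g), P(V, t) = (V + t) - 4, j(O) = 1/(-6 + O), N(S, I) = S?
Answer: 0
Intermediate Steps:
P(V, t) = -4 + V + t
u(g) = 0 (u(g) = g - g = 0)
(j(2)*(16 - 1*(-23)))*u(P(1, 0)) = ((16 - 1*(-23))/(-6 + 2))*0 = ((16 + 23)/(-4))*0 = -¼*39*0 = -39/4*0 = 0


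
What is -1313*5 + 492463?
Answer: 485898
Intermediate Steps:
-1313*5 + 492463 = -6565 + 492463 = 485898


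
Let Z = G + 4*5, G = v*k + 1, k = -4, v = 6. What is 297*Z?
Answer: -891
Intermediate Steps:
G = -23 (G = 6*(-4) + 1 = -24 + 1 = -23)
Z = -3 (Z = -23 + 4*5 = -23 + 20 = -3)
297*Z = 297*(-3) = -891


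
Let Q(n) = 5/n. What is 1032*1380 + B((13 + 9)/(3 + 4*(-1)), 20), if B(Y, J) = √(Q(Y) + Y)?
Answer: 1424160 + I*√10758/22 ≈ 1.4242e+6 + 4.7146*I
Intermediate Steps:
B(Y, J) = √(Y + 5/Y) (B(Y, J) = √(5/Y + Y) = √(Y + 5/Y))
1032*1380 + B((13 + 9)/(3 + 4*(-1)), 20) = 1032*1380 + √((13 + 9)/(3 + 4*(-1)) + 5/(((13 + 9)/(3 + 4*(-1))))) = 1424160 + √(22/(3 - 4) + 5/((22/(3 - 4)))) = 1424160 + √(22/(-1) + 5/((22/(-1)))) = 1424160 + √(22*(-1) + 5/((22*(-1)))) = 1424160 + √(-22 + 5/(-22)) = 1424160 + √(-22 + 5*(-1/22)) = 1424160 + √(-22 - 5/22) = 1424160 + √(-489/22) = 1424160 + I*√10758/22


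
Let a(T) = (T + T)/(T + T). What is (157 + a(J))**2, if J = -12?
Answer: 24964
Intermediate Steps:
a(T) = 1 (a(T) = (2*T)/((2*T)) = (2*T)*(1/(2*T)) = 1)
(157 + a(J))**2 = (157 + 1)**2 = 158**2 = 24964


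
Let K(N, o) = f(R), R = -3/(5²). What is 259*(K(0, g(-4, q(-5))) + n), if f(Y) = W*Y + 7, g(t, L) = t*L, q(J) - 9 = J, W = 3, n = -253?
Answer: -1595181/25 ≈ -63807.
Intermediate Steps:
q(J) = 9 + J
g(t, L) = L*t
R = -3/25 ≈ -0.12000
f(Y) = 7 + 3*Y (f(Y) = 3*Y + 7 = 7 + 3*Y)
K(N, o) = 166/25 (K(N, o) = 7 + 3*(-3/25) = 7 - 9/25 = 166/25)
259*(K(0, g(-4, q(-5))) + n) = 259*(166/25 - 253) = 259*(-6159/25) = -1595181/25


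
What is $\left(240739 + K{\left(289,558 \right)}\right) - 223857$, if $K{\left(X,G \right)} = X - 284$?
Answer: $16887$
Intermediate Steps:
$K{\left(X,G \right)} = -284 + X$
$\left(240739 + K{\left(289,558 \right)}\right) - 223857 = \left(240739 + \left(-284 + 289\right)\right) - 223857 = \left(240739 + 5\right) - 223857 = 240744 - 223857 = 16887$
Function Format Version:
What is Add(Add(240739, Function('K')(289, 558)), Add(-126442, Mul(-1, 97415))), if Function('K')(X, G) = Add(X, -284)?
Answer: 16887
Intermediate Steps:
Function('K')(X, G) = Add(-284, X)
Add(Add(240739, Function('K')(289, 558)), Add(-126442, Mul(-1, 97415))) = Add(Add(240739, Add(-284, 289)), Add(-126442, Mul(-1, 97415))) = Add(Add(240739, 5), Add(-126442, -97415)) = Add(240744, -223857) = 16887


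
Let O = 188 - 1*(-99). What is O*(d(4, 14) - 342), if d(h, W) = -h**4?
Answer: -171626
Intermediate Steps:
O = 287 (O = 188 + 99 = 287)
O*(d(4, 14) - 342) = 287*(-1*4**4 - 342) = 287*(-1*256 - 342) = 287*(-256 - 342) = 287*(-598) = -171626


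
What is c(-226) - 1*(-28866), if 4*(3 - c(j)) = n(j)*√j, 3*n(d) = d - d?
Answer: 28869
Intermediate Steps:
n(d) = 0 (n(d) = (d - d)/3 = (⅓)*0 = 0)
c(j) = 3 (c(j) = 3 - 0*√j = 3 - ¼*0 = 3 + 0 = 3)
c(-226) - 1*(-28866) = 3 - 1*(-28866) = 3 + 28866 = 28869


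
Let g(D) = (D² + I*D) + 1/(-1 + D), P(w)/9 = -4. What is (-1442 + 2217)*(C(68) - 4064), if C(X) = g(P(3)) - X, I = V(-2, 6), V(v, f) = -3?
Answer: -78226175/37 ≈ -2.1142e+6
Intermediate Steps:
P(w) = -36 (P(w) = 9*(-4) = -36)
I = -3
g(D) = D² + 1/(-1 + D) - 3*D (g(D) = (D² - 3*D) + 1/(-1 + D) = D² + 1/(-1 + D) - 3*D)
C(X) = 51947/37 - X (C(X) = (1 + (-36)³ - 4*(-36)² + 3*(-36))/(-1 - 36) - X = (1 - 46656 - 4*1296 - 108)/(-37) - X = -(1 - 46656 - 5184 - 108)/37 - X = -1/37*(-51947) - X = 51947/37 - X)
(-1442 + 2217)*(C(68) - 4064) = (-1442 + 2217)*((51947/37 - 1*68) - 4064) = 775*((51947/37 - 68) - 4064) = 775*(49431/37 - 4064) = 775*(-100937/37) = -78226175/37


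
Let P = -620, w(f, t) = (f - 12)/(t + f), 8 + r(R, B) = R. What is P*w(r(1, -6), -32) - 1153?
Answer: -56747/39 ≈ -1455.1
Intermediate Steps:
r(R, B) = -8 + R
w(f, t) = (-12 + f)/(f + t)
P*w(r(1, -6), -32) - 1153 = -620*(-12 + (-8 + 1))/((-8 + 1) - 32) - 1153 = -620*(-12 - 7)/(-7 - 32) - 1153 = -620*(-19)/(-39) - 1153 = -(-620)*(-19)/39 - 1153 = -620*19/39 - 1153 = -11780/39 - 1153 = -56747/39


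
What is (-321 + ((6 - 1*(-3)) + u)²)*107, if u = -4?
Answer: -31672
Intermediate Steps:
(-321 + ((6 - 1*(-3)) + u)²)*107 = (-321 + ((6 - 1*(-3)) - 4)²)*107 = (-321 + ((6 + 3) - 4)²)*107 = (-321 + (9 - 4)²)*107 = (-321 + 5²)*107 = (-321 + 25)*107 = -296*107 = -31672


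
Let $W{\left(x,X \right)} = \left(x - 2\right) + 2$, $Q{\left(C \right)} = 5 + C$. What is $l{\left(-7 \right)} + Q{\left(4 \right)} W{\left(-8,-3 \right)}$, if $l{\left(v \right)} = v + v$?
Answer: $-86$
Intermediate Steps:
$l{\left(v \right)} = 2 v$
$W{\left(x,X \right)} = x$ ($W{\left(x,X \right)} = \left(-2 + x\right) + 2 = x$)
$l{\left(-7 \right)} + Q{\left(4 \right)} W{\left(-8,-3 \right)} = 2 \left(-7\right) + \left(5 + 4\right) \left(-8\right) = -14 + 9 \left(-8\right) = -14 - 72 = -86$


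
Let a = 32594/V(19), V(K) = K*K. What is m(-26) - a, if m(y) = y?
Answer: -41980/361 ≈ -116.29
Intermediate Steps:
V(K) = K²
a = 32594/361 (a = 32594/(19²) = 32594/361 ≈ 90.288)
m(-26) - a = -26 - 1*32594/361 = -26 - 32594/361 = -41980/361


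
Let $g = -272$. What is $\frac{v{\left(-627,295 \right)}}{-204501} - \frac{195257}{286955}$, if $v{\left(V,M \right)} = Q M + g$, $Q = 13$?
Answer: $- \frac{1412161118}{2023537395} \approx -0.69787$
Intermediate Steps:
$v{\left(V,M \right)} = -272 + 13 M$ ($v{\left(V,M \right)} = 13 M - 272 = -272 + 13 M$)
$\frac{v{\left(-627,295 \right)}}{-204501} - \frac{195257}{286955} = \frac{-272 + 13 \cdot 295}{-204501} - \frac{195257}{286955} = \left(-272 + 3835\right) \left(- \frac{1}{204501}\right) - \frac{6733}{9895} = 3563 \left(- \frac{1}{204501}\right) - \frac{6733}{9895} = - \frac{3563}{204501} - \frac{6733}{9895} = - \frac{1412161118}{2023537395}$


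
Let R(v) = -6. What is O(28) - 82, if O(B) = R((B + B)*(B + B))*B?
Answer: -250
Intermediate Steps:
O(B) = -6*B
O(28) - 82 = -6*28 - 82 = -168 - 82 = -250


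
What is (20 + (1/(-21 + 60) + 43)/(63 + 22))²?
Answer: 4621008484/10989225 ≈ 420.50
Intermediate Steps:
(20 + (1/(-21 + 60) + 43)/(63 + 22))² = (20 + (1/39 + 43)/85)² = (20 + (1/39 + 43)*(1/85))² = (20 + (1678/39)*(1/85))² = (20 + 1678/3315)² = (67978/3315)² = 4621008484/10989225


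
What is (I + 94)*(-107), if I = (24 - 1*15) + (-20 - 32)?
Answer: -5457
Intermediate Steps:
I = -43 (I = (24 - 15) - 52 = 9 - 52 = -43)
(I + 94)*(-107) = (-43 + 94)*(-107) = 51*(-107) = -5457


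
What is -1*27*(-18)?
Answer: 486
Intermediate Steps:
-1*27*(-18) = -27*(-18) = 486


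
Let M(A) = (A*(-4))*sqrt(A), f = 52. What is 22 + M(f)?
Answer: 22 - 416*sqrt(13) ≈ -1477.9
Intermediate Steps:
M(A) = -4*A**(3/2) (M(A) = (-4*A)*sqrt(A) = -4*A**(3/2))
22 + M(f) = 22 - 416*sqrt(13)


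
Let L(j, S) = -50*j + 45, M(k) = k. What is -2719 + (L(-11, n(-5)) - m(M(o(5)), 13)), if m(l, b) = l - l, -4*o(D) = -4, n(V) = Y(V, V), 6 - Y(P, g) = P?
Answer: -2124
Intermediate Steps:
Y(P, g) = 6 - P
n(V) = 6 - V
o(D) = 1 (o(D) = -¼*(-4) = 1)
m(l, b) = 0
L(j, S) = 45 - 50*j
-2719 + (L(-11, n(-5)) - m(M(o(5)), 13)) = -2719 + ((45 - 50*(-11)) - 1*0) = -2719 + ((45 + 550) + 0) = -2719 + (595 + 0) = -2719 + 595 = -2124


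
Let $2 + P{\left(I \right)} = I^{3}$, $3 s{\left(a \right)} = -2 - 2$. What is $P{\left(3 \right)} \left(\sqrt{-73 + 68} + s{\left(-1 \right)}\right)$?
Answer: $- \frac{100}{3} + 25 i \sqrt{5} \approx -33.333 + 55.902 i$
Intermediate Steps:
$s{\left(a \right)} = - \frac{4}{3}$ ($s{\left(a \right)} = \frac{-2 - 2}{3} = \frac{1}{3} \left(-4\right) = - \frac{4}{3}$)
$P{\left(I \right)} = -2 + I^{3}$
$P{\left(3 \right)} \left(\sqrt{-73 + 68} + s{\left(-1 \right)}\right) = \left(-2 + 3^{3}\right) \left(\sqrt{-73 + 68} - \frac{4}{3}\right) = \left(-2 + 27\right) \left(\sqrt{-5} - \frac{4}{3}\right) = 25 \left(i \sqrt{5} - \frac{4}{3}\right) = 25 \left(- \frac{4}{3} + i \sqrt{5}\right) = - \frac{100}{3} + 25 i \sqrt{5}$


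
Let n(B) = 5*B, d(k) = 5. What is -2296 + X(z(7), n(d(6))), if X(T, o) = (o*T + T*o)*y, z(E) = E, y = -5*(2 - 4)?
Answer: 1204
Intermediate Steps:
y = 10 (y = -5*(-2) = 10)
X(T, o) = 20*T*o (X(T, o) = (o*T + T*o)*10 = (T*o + T*o)*10 = (2*T*o)*10 = 20*T*o)
-2296 + X(z(7), n(d(6))) = -2296 + 20*7*(5*5) = -2296 + 20*7*25 = -2296 + 3500 = 1204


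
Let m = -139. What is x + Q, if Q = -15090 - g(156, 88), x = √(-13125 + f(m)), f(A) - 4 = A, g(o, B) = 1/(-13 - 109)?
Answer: -1840979/122 + 2*I*√3315 ≈ -15090.0 + 115.15*I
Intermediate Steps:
g(o, B) = -1/122 (g(o, B) = 1/(-122) = -1/122)
f(A) = 4 + A
x = 2*I*√3315 (x = √(-13125 + (4 - 139)) = √(-13125 - 135) = √(-13260) = 2*I*√3315 ≈ 115.15*I)
Q = -1840979/122 (Q = -15090 - 1*(-1/122) = -15090 + 1/122 = -1840979/122 ≈ -15090.)
x + Q = 2*I*√3315 - 1840979/122 = -1840979/122 + 2*I*√3315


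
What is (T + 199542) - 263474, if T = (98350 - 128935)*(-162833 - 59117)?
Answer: 6788276818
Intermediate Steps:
T = 6788340750 (T = -30585*(-221950) = 6788340750)
(T + 199542) - 263474 = (6788340750 + 199542) - 263474 = 6788540292 - 263474 = 6788276818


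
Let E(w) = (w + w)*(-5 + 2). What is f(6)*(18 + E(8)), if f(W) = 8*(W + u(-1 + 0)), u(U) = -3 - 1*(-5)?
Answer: -1920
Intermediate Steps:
E(w) = -6*w (E(w) = (2*w)*(-3) = -6*w)
u(U) = 2 (u(U) = -3 + 5 = 2)
f(W) = 16 + 8*W (f(W) = 8*(W + 2) = 8*(2 + W) = 16 + 8*W)
f(6)*(18 + E(8)) = (16 + 8*6)*(18 - 6*8) = (16 + 48)*(18 - 48) = 64*(-30) = -1920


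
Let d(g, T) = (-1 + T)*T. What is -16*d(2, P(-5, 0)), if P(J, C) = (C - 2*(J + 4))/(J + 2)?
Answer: -160/9 ≈ -17.778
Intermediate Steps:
P(J, C) = (-8 + C - 2*J)/(2 + J) (P(J, C) = (C - 2*(4 + J))/(2 + J) = (C + (-8 - 2*J))/(2 + J) = (-8 + C - 2*J)/(2 + J))
d(g, T) = T*(-1 + T)
-16*d(2, P(-5, 0)) = -16*(-8 + 0 - 2*(-5))/(2 - 5)*(-1 + (-8 + 0 - 2*(-5))/(2 - 5)) = -16*(-8 + 0 + 10)/(-3)*(-1 + (-8 + 0 + 10)/(-3)) = -16*(-1/3*2)*(-1 - 1/3*2) = -(-32)*(-1 - 2/3)/3 = -(-32)*(-5)/(3*3) = -16*10/9 = -160/9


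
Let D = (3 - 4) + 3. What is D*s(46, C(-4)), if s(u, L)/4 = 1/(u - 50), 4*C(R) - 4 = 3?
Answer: -2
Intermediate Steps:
C(R) = 7/4 (C(R) = 1 + (¼)*3 = 1 + ¾ = 7/4)
D = 2 (D = -1 + 3 = 2)
s(u, L) = 4/(-50 + u) (s(u, L) = 4/(u - 50) = 4/(-50 + u))
D*s(46, C(-4)) = 2*(4/(-50 + 46)) = 2*(4/(-4)) = 2*(4*(-¼)) = 2*(-1) = -2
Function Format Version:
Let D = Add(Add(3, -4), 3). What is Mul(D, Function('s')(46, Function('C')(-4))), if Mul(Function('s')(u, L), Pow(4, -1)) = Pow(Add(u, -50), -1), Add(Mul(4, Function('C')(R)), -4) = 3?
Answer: -2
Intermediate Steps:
Function('C')(R) = Rational(7, 4) (Function('C')(R) = Add(1, Mul(Rational(1, 4), 3)) = Add(1, Rational(3, 4)) = Rational(7, 4))
D = 2 (D = Add(-1, 3) = 2)
Function('s')(u, L) = Mul(4, Pow(Add(-50, u), -1)) (Function('s')(u, L) = Mul(4, Pow(Add(u, -50), -1)) = Mul(4, Pow(Add(-50, u), -1)))
Mul(D, Function('s')(46, Function('C')(-4))) = Mul(2, Mul(4, Pow(Add(-50, 46), -1))) = Mul(2, Mul(4, Pow(-4, -1))) = Mul(2, Mul(4, Rational(-1, 4))) = Mul(2, -1) = -2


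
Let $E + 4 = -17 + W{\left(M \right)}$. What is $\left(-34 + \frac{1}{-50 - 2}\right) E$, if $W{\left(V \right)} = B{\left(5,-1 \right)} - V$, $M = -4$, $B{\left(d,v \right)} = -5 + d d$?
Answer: $- \frac{5307}{52} \approx -102.06$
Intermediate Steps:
$B{\left(d,v \right)} = -5 + d^{2}$
$W{\left(V \right)} = 20 - V$ ($W{\left(V \right)} = \left(-5 + 5^{2}\right) - V = \left(-5 + 25\right) - V = 20 - V$)
$E = 3$ ($E = -4 + \left(-17 + \left(20 - -4\right)\right) = -4 + \left(-17 + \left(20 + 4\right)\right) = -4 + \left(-17 + 24\right) = -4 + 7 = 3$)
$\left(-34 + \frac{1}{-50 - 2}\right) E = \left(-34 + \frac{1}{-50 - 2}\right) 3 = \left(-34 + \frac{1}{-52}\right) 3 = \left(-34 - \frac{1}{52}\right) 3 = \left(- \frac{1769}{52}\right) 3 = - \frac{5307}{52}$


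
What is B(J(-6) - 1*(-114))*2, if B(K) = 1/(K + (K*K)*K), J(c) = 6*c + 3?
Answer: 1/265761 ≈ 3.7628e-6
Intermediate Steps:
J(c) = 3 + 6*c
B(K) = 1/(K + K³) (B(K) = 1/(K + K²*K) = 1/(K + K³))
B(J(-6) - 1*(-114))*2 = 2/(((3 + 6*(-6)) - 1*(-114)) + ((3 + 6*(-6)) - 1*(-114))³) = 2/(((3 - 36) + 114) + ((3 - 36) + 114)³) = 2/((-33 + 114) + (-33 + 114)³) = 2/(81 + 81³) = 2/(81 + 531441) = 2/531522 = (1/531522)*2 = 1/265761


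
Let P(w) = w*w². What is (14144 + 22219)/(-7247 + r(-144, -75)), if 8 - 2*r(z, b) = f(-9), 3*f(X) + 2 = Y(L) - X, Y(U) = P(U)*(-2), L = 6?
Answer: -9486/1871 ≈ -5.0700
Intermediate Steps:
P(w) = w³
Y(U) = -2*U³ (Y(U) = U³*(-2) = -2*U³)
f(X) = -434/3 - X/3 (f(X) = -⅔ + (-2*6³ - X)/3 = -⅔ + (-2*216 - X)/3 = -⅔ + (-432 - X)/3 = -⅔ + (-144 - X/3) = -434/3 - X/3)
r(z, b) = 449/6 (r(z, b) = 4 - (-434/3 - ⅓*(-9))/2 = 4 - (-434/3 + 3)/2 = 4 - ½*(-425/3) = 4 + 425/6 = 449/6)
(14144 + 22219)/(-7247 + r(-144, -75)) = (14144 + 22219)/(-7247 + 449/6) = 36363/(-43033/6) = 36363*(-6/43033) = -9486/1871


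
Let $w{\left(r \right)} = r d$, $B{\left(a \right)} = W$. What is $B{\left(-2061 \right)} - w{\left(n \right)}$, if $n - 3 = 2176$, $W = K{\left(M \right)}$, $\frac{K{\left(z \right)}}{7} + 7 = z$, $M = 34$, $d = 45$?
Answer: $-97866$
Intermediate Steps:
$K{\left(z \right)} = -49 + 7 z$
$W = 189$ ($W = -49 + 7 \cdot 34 = -49 + 238 = 189$)
$B{\left(a \right)} = 189$
$n = 2179$ ($n = 3 + 2176 = 2179$)
$w{\left(r \right)} = 45 r$ ($w{\left(r \right)} = r 45 = 45 r$)
$B{\left(-2061 \right)} - w{\left(n \right)} = 189 - 45 \cdot 2179 = 189 - 98055 = -97866$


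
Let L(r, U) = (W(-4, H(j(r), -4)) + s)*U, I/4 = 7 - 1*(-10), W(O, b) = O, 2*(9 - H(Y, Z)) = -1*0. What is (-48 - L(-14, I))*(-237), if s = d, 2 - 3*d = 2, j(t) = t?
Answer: -53088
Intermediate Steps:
H(Y, Z) = 9 (H(Y, Z) = 9 - (-1)*0/2 = 9 - ½*0 = 9 + 0 = 9)
d = 0 (d = ⅔ - ⅓*2 = ⅔ - ⅔ = 0)
s = 0
I = 68 (I = 4*(7 - 1*(-10)) = 4*(7 + 10) = 4*17 = 68)
L(r, U) = -4*U (L(r, U) = (-4 + 0)*U = -4*U)
(-48 - L(-14, I))*(-237) = (-48 - (-4)*68)*(-237) = (-48 - 1*(-272))*(-237) = (-48 + 272)*(-237) = 224*(-237) = -53088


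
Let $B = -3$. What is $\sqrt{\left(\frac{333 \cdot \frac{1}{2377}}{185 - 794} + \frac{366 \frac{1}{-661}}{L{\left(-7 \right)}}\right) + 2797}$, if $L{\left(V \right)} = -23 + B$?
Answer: $\frac{\sqrt{48087898715451344842183}}{4146388883} \approx 52.887$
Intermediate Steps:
$L{\left(V \right)} = -26$ ($L{\left(V \right)} = -23 - 3 = -26$)
$\sqrt{\left(\frac{333 \cdot \frac{1}{2377}}{185 - 794} + \frac{366 \frac{1}{-661}}{L{\left(-7 \right)}}\right) + 2797} = \sqrt{\left(\frac{333 \cdot \frac{1}{2377}}{185 - 794} + \frac{366 \frac{1}{-661}}{-26}\right) + 2797} = \sqrt{\left(\frac{333 \cdot \frac{1}{2377}}{-609} + 366 \left(- \frac{1}{661}\right) \left(- \frac{1}{26}\right)\right) + 2797} = \sqrt{\left(\frac{333}{2377} \left(- \frac{1}{609}\right) - - \frac{183}{8593}\right) + 2797} = \sqrt{\left(- \frac{111}{482531} + \frac{183}{8593}\right) + 2797} = \sqrt{\frac{87349350}{4146388883} + 2797} = \sqrt{\frac{11597537055101}{4146388883}} = \frac{\sqrt{48087898715451344842183}}{4146388883}$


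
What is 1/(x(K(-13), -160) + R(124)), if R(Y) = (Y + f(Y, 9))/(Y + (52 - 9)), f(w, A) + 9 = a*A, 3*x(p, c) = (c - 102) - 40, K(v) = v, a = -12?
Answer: -501/50413 ≈ -0.0099379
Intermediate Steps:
x(p, c) = -142/3 + c/3 (x(p, c) = ((c - 102) - 40)/3 = ((-102 + c) - 40)/3 = (-142 + c)/3 = -142/3 + c/3)
f(w, A) = -9 - 12*A
R(Y) = (-117 + Y)/(43 + Y) (R(Y) = (Y + (-9 - 12*9))/(Y + (52 - 9)) = (Y + (-9 - 108))/(Y + 43) = (Y - 117)/(43 + Y) = (-117 + Y)/(43 + Y))
1/(x(K(-13), -160) + R(124)) = 1/((-142/3 + (⅓)*(-160)) + (-117 + 124)/(43 + 124)) = 1/((-142/3 - 160/3) + 7/167) = 1/(-302/3 + (1/167)*7) = 1/(-302/3 + 7/167) = 1/(-50413/501) = -501/50413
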